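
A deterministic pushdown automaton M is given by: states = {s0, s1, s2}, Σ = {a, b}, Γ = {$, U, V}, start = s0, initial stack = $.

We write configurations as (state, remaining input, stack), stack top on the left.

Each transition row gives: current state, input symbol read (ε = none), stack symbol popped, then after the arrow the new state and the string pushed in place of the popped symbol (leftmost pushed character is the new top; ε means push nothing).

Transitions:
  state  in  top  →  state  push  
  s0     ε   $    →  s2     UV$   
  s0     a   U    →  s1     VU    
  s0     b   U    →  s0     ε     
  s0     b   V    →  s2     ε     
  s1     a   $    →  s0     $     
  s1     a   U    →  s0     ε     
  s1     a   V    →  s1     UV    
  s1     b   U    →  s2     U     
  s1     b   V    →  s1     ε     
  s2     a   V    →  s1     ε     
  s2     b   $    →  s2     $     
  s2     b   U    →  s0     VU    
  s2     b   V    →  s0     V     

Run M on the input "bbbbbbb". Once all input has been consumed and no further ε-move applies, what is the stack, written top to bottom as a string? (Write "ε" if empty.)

VUV$

(s0, bbbbbbb, $) ⊢ (s2, bbbbbbb, UV$) ⊢ (s0, bbbbbb, VUV$) ⊢ (s2, bbbbb, UV$) ⊢ (s0, bbbb, VUV$) ⊢ (s2, bbb, UV$) ⊢ (s0, bb, VUV$) ⊢ (s2, b, UV$) ⊢ (s0, ε, VUV$)
All input consumed in state s0 with stack VUV$.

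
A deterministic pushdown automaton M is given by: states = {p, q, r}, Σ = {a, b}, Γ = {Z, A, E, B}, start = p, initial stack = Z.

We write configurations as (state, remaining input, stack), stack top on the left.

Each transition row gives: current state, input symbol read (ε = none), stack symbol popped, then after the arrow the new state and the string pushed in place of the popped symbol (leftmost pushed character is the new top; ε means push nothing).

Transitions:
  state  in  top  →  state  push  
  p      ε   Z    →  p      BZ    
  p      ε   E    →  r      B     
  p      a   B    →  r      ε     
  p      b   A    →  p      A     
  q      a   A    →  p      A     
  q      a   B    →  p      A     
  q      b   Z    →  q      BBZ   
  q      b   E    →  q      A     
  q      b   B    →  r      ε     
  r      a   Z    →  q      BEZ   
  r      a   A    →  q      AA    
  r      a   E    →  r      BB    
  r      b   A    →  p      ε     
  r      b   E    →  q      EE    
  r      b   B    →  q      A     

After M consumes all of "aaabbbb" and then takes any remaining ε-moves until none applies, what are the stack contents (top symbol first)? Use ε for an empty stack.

AEZ

(p, aaabbbb, Z) ⊢ (p, aaabbbb, BZ) ⊢ (r, aabbbb, Z) ⊢ (q, abbbb, BEZ) ⊢ (p, bbbb, AEZ) ⊢ (p, bbb, AEZ) ⊢ (p, bb, AEZ) ⊢ (p, b, AEZ) ⊢ (p, ε, AEZ)
All input consumed in state p with stack AEZ.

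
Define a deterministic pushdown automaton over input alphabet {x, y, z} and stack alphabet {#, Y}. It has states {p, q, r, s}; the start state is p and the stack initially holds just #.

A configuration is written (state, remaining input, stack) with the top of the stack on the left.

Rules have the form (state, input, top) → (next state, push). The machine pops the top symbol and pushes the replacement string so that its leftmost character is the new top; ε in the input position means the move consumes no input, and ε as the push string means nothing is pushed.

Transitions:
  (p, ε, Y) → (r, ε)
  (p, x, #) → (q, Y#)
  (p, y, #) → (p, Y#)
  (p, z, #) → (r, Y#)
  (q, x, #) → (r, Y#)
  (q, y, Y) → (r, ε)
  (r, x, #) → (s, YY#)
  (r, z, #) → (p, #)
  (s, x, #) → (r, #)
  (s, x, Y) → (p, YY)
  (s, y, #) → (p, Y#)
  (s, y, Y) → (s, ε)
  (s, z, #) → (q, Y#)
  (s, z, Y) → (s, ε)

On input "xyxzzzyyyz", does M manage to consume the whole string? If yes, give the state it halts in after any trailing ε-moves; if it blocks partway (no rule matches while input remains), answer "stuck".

(p, xyxzzzyyyz, #)
  read x, top #: go to q, push Y# → (q, yxzzzyyyz, Y#)
  read y, top Y: go to r, push ε → (r, xzzzyyyz, #)
  read x, top #: go to s, push YY# → (s, zzzyyyz, YY#)
  read z, top Y: go to s, push ε → (s, zzyyyz, Y#)
  read z, top Y: go to s, push ε → (s, zyyyz, #)
  read z, top #: go to q, push Y# → (q, yyyz, Y#)
  read y, top Y: go to r, push ε → (r, yyz, #)
No transition for (r, y, top #); M blocks with input yyz remaining.

stuck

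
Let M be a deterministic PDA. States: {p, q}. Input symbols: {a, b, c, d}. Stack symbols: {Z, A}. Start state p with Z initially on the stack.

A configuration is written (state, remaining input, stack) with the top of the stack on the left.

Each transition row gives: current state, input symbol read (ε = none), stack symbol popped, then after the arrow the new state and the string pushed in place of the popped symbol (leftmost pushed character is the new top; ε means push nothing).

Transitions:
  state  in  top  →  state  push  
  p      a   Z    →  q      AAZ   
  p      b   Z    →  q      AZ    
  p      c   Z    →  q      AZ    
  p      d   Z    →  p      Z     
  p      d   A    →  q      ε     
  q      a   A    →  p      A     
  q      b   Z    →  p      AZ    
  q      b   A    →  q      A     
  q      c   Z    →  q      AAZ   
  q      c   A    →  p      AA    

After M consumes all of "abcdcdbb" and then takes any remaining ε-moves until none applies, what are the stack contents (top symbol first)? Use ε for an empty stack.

AAZ

(p, abcdcdbb, Z)
  read a, top Z: go to q, push AAZ → (q, bcdcdbb, AAZ)
  read b, top A: go to q, push A → (q, cdcdbb, AAZ)
  read c, top A: go to p, push AA → (p, dcdbb, AAAZ)
  read d, top A: go to q, push ε → (q, cdbb, AAZ)
  read c, top A: go to p, push AA → (p, dbb, AAAZ)
  read d, top A: go to q, push ε → (q, bb, AAZ)
  read b, top A: go to q, push A → (q, b, AAZ)
  read b, top A: go to q, push A → (q, ε, AAZ)
All input consumed in state q with stack AAZ.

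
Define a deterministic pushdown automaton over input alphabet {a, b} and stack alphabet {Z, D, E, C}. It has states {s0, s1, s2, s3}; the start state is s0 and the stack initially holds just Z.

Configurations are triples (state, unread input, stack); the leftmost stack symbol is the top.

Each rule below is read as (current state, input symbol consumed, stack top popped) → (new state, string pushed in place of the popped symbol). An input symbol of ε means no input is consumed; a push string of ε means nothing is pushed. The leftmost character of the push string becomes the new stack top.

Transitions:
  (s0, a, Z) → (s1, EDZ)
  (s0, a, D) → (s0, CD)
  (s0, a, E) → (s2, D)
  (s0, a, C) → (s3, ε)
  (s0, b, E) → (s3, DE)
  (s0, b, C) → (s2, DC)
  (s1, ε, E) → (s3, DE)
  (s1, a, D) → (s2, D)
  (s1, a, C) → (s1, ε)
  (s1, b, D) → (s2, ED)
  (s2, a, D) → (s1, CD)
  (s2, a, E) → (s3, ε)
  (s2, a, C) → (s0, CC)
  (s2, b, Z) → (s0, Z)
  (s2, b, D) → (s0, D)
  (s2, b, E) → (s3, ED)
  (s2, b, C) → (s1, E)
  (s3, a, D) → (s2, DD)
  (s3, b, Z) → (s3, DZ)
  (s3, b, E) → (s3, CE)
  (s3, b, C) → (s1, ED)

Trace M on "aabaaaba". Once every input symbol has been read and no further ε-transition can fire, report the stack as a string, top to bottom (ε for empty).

(s0, aabaaaba, Z)
  read a, top Z: go to s1, push EDZ → (s1, abaaaba, EDZ)
  ε-move, top E: go to s3, push DE → (s3, abaaaba, DEDZ)
  read a, top D: go to s2, push DD → (s2, baaaba, DDEDZ)
  read b, top D: go to s0, push D → (s0, aaaba, DDEDZ)
  read a, top D: go to s0, push CD → (s0, aaba, CDDEDZ)
  read a, top C: go to s3, push ε → (s3, aba, DDEDZ)
  read a, top D: go to s2, push DD → (s2, ba, DDDEDZ)
  read b, top D: go to s0, push D → (s0, a, DDDEDZ)
  read a, top D: go to s0, push CD → (s0, ε, CDDDEDZ)
All input consumed in state s0 with stack CDDDEDZ.

CDDDEDZ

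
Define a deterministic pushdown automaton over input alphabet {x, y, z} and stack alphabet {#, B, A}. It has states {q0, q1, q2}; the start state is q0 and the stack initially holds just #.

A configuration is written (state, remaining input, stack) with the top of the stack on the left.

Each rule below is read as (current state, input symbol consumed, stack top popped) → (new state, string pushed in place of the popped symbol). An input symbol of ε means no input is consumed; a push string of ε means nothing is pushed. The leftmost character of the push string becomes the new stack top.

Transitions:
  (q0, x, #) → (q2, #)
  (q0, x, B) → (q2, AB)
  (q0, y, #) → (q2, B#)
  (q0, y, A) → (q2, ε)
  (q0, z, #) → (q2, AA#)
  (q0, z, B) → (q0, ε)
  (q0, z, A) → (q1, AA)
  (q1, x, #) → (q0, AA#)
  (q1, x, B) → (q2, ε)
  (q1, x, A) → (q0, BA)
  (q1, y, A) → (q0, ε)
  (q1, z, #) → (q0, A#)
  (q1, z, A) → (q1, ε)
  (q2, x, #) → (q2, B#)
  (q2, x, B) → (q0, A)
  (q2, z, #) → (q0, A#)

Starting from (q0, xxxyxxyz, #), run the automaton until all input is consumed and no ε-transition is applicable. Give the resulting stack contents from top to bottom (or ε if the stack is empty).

(q0, xxxyxxyz, #)
  read x, top #: go to q2, push # → (q2, xxyxxyz, #)
  read x, top #: go to q2, push B# → (q2, xyxxyz, B#)
  read x, top B: go to q0, push A → (q0, yxxyz, A#)
  read y, top A: go to q2, push ε → (q2, xxyz, #)
  read x, top #: go to q2, push B# → (q2, xyz, B#)
  read x, top B: go to q0, push A → (q0, yz, A#)
  read y, top A: go to q2, push ε → (q2, z, #)
  read z, top #: go to q0, push A# → (q0, ε, A#)
All input consumed in state q0 with stack A#.

A#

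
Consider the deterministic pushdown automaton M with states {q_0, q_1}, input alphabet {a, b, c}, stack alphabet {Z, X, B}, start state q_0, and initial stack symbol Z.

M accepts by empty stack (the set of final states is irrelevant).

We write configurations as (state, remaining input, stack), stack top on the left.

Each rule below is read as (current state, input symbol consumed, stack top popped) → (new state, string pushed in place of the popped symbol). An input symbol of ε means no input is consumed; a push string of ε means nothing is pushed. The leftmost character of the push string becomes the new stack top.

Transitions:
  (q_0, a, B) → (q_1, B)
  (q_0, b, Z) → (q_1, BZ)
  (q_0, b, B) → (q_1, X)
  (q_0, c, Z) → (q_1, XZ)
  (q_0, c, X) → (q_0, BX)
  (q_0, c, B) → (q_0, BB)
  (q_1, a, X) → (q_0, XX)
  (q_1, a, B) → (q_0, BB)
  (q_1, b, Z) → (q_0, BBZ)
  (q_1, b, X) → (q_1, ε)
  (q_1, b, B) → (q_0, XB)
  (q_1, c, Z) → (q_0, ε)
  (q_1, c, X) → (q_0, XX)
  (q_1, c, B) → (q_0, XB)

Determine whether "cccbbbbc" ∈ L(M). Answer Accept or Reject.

Accept

(q_0, cccbbbbc, Z) ⊢ (q_1, ccbbbbc, XZ) ⊢ (q_0, cbbbbc, XXZ) ⊢ (q_0, bbbbc, BXXZ) ⊢ (q_1, bbbc, XXXZ) ⊢ (q_1, bbc, XXZ) ⊢ (q_1, bc, XZ) ⊢ (q_1, c, Z) ⊢ (q_0, ε, ε)
All input consumed and the stack is empty.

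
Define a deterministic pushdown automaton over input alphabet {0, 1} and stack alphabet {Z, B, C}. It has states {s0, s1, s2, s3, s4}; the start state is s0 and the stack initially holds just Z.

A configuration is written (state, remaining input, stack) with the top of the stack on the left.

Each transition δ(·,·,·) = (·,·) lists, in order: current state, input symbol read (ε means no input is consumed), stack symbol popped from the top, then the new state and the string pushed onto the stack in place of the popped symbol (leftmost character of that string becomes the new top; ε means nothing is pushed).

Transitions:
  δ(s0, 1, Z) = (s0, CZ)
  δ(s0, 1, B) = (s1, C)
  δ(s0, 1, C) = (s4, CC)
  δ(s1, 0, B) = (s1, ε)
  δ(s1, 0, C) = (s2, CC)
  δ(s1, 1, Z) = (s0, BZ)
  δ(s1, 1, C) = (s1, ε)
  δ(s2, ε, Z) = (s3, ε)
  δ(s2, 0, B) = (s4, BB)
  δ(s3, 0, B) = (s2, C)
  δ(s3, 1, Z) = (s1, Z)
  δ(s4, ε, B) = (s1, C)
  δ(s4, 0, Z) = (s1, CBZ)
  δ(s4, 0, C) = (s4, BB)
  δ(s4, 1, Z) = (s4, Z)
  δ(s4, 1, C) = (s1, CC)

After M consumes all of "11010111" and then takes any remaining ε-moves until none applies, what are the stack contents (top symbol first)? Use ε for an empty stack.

(s0, 11010111, Z)
  read 1, top Z: go to s0, push CZ → (s0, 1010111, CZ)
  read 1, top C: go to s4, push CC → (s4, 010111, CCZ)
  read 0, top C: go to s4, push BB → (s4, 10111, BBCZ)
  ε-move, top B: go to s1, push C → (s1, 10111, CBCZ)
  read 1, top C: go to s1, push ε → (s1, 0111, BCZ)
  read 0, top B: go to s1, push ε → (s1, 111, CZ)
  read 1, top C: go to s1, push ε → (s1, 11, Z)
  read 1, top Z: go to s0, push BZ → (s0, 1, BZ)
  read 1, top B: go to s1, push C → (s1, ε, CZ)
All input consumed in state s1 with stack CZ.

CZ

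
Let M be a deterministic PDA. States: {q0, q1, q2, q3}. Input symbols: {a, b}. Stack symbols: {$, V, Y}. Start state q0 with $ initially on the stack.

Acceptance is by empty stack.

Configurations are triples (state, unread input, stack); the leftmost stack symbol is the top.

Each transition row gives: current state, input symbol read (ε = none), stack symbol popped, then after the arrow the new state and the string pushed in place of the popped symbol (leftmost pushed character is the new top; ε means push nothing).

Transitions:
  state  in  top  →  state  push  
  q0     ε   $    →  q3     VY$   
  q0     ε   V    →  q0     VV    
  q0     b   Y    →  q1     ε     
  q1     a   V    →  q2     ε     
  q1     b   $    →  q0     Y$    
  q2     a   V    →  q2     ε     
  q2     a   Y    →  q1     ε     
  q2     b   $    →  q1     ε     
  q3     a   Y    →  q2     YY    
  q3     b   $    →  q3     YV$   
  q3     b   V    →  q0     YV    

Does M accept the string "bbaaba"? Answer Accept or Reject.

Reject

(q0, bbaaba, $)
  ε-move, top $: go to q3, push VY$ → (q3, bbaaba, VY$)
  read b, top V: go to q0, push YV → (q0, baaba, YVY$)
  read b, top Y: go to q1, push ε → (q1, aaba, VY$)
  read a, top V: go to q2, push ε → (q2, aba, Y$)
  read a, top Y: go to q1, push ε → (q1, ba, $)
  read b, top $: go to q0, push Y$ → (q0, a, Y$)
No transition applies at (q0, a, Y$); input not fully consumed.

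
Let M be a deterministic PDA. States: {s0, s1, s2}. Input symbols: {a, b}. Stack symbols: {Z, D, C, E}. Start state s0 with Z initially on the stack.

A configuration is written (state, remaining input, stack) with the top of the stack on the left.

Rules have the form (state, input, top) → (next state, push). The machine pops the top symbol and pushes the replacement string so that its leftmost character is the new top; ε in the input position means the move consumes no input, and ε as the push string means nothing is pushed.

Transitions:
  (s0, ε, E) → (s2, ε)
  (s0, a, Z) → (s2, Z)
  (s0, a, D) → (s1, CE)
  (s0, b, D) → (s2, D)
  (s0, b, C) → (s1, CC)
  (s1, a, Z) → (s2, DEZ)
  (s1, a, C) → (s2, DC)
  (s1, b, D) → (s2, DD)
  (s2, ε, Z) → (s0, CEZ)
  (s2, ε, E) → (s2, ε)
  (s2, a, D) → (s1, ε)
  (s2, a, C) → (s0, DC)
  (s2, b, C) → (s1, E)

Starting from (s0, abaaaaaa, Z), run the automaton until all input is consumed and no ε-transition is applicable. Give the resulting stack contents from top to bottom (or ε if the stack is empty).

(s0, abaaaaaa, Z)
  read a, top Z: go to s2, push Z → (s2, baaaaaa, Z)
  ε-move, top Z: go to s0, push CEZ → (s0, baaaaaa, CEZ)
  read b, top C: go to s1, push CC → (s1, aaaaaa, CCEZ)
  read a, top C: go to s2, push DC → (s2, aaaaa, DCCEZ)
  read a, top D: go to s1, push ε → (s1, aaaa, CCEZ)
  read a, top C: go to s2, push DC → (s2, aaa, DCCEZ)
  read a, top D: go to s1, push ε → (s1, aa, CCEZ)
  read a, top C: go to s2, push DC → (s2, a, DCCEZ)
  read a, top D: go to s1, push ε → (s1, ε, CCEZ)
All input consumed in state s1 with stack CCEZ.

CCEZ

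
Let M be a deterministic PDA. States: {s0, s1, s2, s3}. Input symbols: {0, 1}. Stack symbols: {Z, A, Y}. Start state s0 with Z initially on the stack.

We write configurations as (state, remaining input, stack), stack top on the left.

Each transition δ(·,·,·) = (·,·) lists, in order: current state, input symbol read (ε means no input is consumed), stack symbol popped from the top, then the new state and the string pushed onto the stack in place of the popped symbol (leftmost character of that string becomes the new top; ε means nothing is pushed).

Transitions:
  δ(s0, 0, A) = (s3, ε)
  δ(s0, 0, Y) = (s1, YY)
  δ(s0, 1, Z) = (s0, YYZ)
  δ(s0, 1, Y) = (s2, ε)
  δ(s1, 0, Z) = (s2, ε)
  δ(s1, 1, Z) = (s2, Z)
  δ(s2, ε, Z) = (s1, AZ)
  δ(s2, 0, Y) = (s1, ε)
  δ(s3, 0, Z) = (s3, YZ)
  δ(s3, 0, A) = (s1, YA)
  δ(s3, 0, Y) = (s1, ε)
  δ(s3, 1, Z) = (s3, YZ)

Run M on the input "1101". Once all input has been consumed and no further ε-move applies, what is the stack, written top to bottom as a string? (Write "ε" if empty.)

(s0, 1101, Z)
  read 1, top Z: go to s0, push YYZ → (s0, 101, YYZ)
  read 1, top Y: go to s2, push ε → (s2, 01, YZ)
  read 0, top Y: go to s1, push ε → (s1, 1, Z)
  read 1, top Z: go to s2, push Z → (s2, ε, Z)
  ε-move, top Z: go to s1, push AZ → (s1, ε, AZ)
All input consumed in state s1 with stack AZ.

AZ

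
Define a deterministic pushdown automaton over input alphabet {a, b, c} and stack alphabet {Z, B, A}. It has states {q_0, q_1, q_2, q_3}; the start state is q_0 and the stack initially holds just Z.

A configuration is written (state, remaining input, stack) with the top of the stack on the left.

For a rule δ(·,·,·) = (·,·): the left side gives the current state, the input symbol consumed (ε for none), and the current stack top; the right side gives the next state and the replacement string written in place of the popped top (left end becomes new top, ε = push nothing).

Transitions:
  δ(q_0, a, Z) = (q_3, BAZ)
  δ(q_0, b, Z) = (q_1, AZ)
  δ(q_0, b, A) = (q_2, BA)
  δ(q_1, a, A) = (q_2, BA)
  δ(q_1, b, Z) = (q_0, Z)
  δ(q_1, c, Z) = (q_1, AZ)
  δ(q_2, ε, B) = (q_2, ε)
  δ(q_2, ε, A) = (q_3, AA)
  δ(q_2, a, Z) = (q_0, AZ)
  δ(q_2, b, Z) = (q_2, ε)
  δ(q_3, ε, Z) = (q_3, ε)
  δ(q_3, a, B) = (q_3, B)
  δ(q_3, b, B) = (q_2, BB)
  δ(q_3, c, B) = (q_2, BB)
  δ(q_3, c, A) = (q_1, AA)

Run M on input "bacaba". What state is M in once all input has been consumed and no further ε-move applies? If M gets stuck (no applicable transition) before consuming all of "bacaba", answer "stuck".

(q_0, bacaba, Z)
  read b, top Z: go to q_1, push AZ → (q_1, acaba, AZ)
  read a, top A: go to q_2, push BA → (q_2, caba, BAZ)
  ε-move, top B: go to q_2, push ε → (q_2, caba, AZ)
  ε-move, top A: go to q_3, push AA → (q_3, caba, AAZ)
  read c, top A: go to q_1, push AA → (q_1, aba, AAAZ)
  read a, top A: go to q_2, push BA → (q_2, ba, BAAAZ)
  ε-move, top B: go to q_2, push ε → (q_2, ba, AAAZ)
  ε-move, top A: go to q_3, push AA → (q_3, ba, AAAAZ)
No transition for (q_3, b, top A); M blocks with input ba remaining.

stuck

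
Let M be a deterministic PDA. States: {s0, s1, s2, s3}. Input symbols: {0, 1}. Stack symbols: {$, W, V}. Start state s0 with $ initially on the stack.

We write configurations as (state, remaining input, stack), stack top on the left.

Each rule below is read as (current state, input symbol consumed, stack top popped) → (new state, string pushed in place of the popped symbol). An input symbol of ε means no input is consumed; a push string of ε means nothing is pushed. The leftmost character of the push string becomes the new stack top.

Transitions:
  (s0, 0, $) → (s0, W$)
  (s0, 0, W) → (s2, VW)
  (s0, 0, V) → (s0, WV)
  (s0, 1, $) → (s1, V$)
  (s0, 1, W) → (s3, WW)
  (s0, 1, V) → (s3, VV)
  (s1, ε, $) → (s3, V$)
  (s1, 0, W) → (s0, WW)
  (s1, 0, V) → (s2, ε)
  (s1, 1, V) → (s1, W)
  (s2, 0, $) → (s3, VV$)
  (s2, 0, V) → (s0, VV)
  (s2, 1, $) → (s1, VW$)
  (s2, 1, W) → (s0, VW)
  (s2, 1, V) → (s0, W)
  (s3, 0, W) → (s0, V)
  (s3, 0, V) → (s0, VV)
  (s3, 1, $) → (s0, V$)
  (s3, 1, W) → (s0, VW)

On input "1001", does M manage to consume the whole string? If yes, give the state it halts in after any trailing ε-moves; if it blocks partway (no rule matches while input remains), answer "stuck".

(s0, 1001, $)
  read 1, top $: go to s1, push V$ → (s1, 001, V$)
  read 0, top V: go to s2, push ε → (s2, 01, $)
  read 0, top $: go to s3, push VV$ → (s3, 1, VV$)
No transition for (s3, 1, top V); M blocks with input 1 remaining.

stuck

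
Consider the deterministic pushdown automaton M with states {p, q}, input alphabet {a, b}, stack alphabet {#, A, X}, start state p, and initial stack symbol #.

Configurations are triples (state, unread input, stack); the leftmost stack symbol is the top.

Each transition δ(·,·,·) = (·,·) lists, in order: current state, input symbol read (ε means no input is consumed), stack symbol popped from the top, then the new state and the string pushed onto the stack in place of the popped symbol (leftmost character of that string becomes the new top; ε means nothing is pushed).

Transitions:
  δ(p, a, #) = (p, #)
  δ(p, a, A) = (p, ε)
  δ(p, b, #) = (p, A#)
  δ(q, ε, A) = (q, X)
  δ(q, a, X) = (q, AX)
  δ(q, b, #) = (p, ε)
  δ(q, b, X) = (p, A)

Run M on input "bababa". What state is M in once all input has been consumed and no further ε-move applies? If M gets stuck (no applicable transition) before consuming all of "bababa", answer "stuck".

(p, bababa, #)
  read b, top #: go to p, push A# → (p, ababa, A#)
  read a, top A: go to p, push ε → (p, baba, #)
  read b, top #: go to p, push A# → (p, aba, A#)
  read a, top A: go to p, push ε → (p, ba, #)
  read b, top #: go to p, push A# → (p, a, A#)
  read a, top A: go to p, push ε → (p, ε, #)
All input consumed; M is in state p.

p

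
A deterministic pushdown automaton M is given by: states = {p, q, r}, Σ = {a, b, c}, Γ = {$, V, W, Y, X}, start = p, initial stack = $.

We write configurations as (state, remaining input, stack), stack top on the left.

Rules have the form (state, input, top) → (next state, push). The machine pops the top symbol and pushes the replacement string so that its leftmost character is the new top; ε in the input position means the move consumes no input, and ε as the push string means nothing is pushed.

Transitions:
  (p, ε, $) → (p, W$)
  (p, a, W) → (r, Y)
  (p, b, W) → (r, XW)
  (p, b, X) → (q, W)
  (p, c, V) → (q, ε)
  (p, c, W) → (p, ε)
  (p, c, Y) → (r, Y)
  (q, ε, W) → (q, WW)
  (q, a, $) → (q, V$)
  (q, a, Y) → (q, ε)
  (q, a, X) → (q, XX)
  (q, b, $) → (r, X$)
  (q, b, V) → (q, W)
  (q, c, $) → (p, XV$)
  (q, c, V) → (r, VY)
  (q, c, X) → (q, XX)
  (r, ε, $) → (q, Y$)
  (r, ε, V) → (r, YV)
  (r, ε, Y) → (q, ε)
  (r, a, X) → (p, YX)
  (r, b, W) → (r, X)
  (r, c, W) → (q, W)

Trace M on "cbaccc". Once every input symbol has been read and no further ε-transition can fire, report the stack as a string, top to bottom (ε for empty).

XXXW$

(p, cbaccc, $)
  ε-move, top $: go to p, push W$ → (p, cbaccc, W$)
  read c, top W: go to p, push ε → (p, baccc, $)
  ε-move, top $: go to p, push W$ → (p, baccc, W$)
  read b, top W: go to r, push XW → (r, accc, XW$)
  read a, top X: go to p, push YX → (p, ccc, YXW$)
  read c, top Y: go to r, push Y → (r, cc, YXW$)
  ε-move, top Y: go to q, push ε → (q, cc, XW$)
  read c, top X: go to q, push XX → (q, c, XXW$)
  read c, top X: go to q, push XX → (q, ε, XXXW$)
All input consumed in state q with stack XXXW$.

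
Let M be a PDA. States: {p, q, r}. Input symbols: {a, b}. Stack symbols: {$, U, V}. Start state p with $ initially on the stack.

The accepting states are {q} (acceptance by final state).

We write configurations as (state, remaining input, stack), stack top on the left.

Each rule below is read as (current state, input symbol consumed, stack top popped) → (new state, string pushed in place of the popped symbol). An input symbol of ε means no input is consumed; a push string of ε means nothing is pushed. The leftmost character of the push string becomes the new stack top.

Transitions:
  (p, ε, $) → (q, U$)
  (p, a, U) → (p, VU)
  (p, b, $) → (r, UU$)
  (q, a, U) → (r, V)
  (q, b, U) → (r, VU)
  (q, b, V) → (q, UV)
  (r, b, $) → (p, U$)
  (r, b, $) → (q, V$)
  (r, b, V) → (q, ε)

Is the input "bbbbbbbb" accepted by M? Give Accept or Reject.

One accepting computation: (p, bbbbbbbb, $) ⊢ (q, bbbbbbbb, U$) ⊢ (r, bbbbbbb, VU$) ⊢ (q, bbbbbb, U$) ⊢ (r, bbbbb, VU$) ⊢ (q, bbbb, U$) ⊢ (r, bbb, VU$) ⊢ (q, bb, U$) ⊢ (r, b, VU$) ⊢ (q, ε, U$)
All input consumed and state q ∈ F.

Accept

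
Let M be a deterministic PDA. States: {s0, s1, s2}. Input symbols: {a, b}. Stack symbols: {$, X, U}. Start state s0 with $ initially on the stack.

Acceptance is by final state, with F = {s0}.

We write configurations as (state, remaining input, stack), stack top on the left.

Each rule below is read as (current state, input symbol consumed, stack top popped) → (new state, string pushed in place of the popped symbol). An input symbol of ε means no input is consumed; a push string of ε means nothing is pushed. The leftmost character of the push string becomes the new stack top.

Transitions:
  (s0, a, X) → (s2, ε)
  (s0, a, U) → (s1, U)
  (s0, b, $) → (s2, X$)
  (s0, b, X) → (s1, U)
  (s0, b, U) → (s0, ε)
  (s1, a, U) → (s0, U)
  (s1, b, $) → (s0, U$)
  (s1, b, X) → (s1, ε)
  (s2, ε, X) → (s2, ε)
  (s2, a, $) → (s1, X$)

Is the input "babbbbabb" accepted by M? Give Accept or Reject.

(s0, babbbbabb, $) ⊢ (s2, abbbbabb, X$) ⊢ (s2, abbbbabb, $) ⊢ (s1, bbbbabb, X$) ⊢ (s1, bbbabb, $) ⊢ (s0, bbabb, U$) ⊢ (s0, babb, $) ⊢ (s2, abb, X$) ⊢ (s2, abb, $) ⊢ (s1, bb, X$) ⊢ (s1, b, $) ⊢ (s0, ε, U$)
All input consumed; state s0 ∈ F.

Accept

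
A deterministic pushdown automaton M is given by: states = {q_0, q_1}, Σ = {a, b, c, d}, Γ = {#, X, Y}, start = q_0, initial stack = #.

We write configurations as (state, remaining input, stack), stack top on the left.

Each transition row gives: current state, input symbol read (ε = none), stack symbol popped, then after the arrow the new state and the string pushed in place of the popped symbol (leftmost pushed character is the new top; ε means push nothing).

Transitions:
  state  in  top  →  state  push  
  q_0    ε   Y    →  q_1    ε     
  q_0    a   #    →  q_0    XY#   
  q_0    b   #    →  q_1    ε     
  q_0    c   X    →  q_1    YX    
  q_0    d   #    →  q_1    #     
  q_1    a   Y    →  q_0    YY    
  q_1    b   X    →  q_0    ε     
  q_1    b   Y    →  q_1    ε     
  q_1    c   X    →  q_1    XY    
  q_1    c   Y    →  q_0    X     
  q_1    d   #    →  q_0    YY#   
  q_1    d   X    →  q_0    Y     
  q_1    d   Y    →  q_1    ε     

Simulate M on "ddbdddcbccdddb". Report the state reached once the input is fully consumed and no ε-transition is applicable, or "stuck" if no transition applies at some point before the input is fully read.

(q_0, ddbdddcbccdddb, #) ⊢ (q_1, dbdddcbccdddb, #) ⊢ (q_0, bdddcbccdddb, YY#) ⊢ (q_1, bdddcbccdddb, Y#) ⊢ (q_1, dddcbccdddb, #) ⊢ (q_0, ddcbccdddb, YY#) ⊢ (q_1, ddcbccdddb, Y#) ⊢ (q_1, dcbccdddb, #) ⊢ (q_0, cbccdddb, YY#) ⊢ (q_1, cbccdddb, Y#) ⊢ (q_0, bccdddb, X#)
No transition for (q_0, b, top X); M blocks with input bccdddb remaining.

stuck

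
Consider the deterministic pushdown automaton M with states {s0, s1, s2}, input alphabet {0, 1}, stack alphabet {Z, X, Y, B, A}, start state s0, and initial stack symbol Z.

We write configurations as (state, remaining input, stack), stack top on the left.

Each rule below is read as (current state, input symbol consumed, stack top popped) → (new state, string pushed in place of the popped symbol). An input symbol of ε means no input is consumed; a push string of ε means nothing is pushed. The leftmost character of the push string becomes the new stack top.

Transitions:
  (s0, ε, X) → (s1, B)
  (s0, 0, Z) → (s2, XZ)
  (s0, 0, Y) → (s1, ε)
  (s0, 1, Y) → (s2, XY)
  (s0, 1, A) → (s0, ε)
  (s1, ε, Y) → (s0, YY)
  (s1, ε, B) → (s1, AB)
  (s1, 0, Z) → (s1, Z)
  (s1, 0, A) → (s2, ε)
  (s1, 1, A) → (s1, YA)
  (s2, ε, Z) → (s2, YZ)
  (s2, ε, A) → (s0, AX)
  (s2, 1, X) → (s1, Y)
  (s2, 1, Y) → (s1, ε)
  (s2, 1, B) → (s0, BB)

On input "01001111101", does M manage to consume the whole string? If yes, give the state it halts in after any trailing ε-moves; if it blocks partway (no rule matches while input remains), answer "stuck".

(s0, 01001111101, Z) ⊢ (s2, 1001111101, XZ) ⊢ (s1, 001111101, YZ) ⊢ (s0, 001111101, YYZ) ⊢ (s1, 01111101, YZ) ⊢ (s0, 01111101, YYZ) ⊢ (s1, 1111101, YZ) ⊢ (s0, 1111101, YYZ) ⊢ (s2, 111101, XYYZ) ⊢ (s1, 11101, YYYZ) ⊢ (s0, 11101, YYYYZ) ⊢ (s2, 1101, XYYYYZ) ⊢ (s1, 101, YYYYYZ) ⊢ (s0, 101, YYYYYYZ) ⊢ (s2, 01, XYYYYYYZ)
No transition for (s2, 0, top X); M blocks with input 01 remaining.

stuck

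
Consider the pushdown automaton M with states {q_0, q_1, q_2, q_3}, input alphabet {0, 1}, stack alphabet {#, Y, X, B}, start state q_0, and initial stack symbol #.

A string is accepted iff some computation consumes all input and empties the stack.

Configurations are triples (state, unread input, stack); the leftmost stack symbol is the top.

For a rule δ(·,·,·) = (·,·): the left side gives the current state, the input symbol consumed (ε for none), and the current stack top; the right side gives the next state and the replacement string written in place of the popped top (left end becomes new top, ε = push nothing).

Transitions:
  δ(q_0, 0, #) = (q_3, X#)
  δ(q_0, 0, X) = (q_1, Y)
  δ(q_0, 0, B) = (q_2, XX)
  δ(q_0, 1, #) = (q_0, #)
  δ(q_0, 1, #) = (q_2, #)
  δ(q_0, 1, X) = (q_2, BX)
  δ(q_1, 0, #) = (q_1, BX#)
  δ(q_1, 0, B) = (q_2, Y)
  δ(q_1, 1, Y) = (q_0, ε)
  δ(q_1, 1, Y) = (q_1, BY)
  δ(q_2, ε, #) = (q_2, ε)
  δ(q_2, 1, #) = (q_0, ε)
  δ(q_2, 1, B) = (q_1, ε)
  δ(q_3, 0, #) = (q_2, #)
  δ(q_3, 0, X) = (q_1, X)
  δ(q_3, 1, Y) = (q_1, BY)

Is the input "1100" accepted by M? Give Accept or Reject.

No computation consumes all input and empties the stack.

Reject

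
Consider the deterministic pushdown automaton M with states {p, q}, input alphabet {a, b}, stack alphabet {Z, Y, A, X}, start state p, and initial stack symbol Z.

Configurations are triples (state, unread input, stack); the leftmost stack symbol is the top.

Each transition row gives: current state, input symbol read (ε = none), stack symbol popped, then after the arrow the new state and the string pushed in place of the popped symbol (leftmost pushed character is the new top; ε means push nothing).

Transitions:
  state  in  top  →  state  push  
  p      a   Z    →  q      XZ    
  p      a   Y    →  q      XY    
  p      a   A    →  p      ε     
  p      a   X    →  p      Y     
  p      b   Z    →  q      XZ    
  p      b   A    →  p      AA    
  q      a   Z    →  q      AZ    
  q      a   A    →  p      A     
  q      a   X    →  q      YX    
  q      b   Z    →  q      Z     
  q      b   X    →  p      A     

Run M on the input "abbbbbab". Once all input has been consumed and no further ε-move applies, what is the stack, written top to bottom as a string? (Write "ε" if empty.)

(p, abbbbbab, Z) ⊢ (q, bbbbbab, XZ) ⊢ (p, bbbbab, AZ) ⊢ (p, bbbab, AAZ) ⊢ (p, bbab, AAAZ) ⊢ (p, bab, AAAAZ) ⊢ (p, ab, AAAAAZ) ⊢ (p, b, AAAAZ) ⊢ (p, ε, AAAAAZ)
All input consumed in state p with stack AAAAAZ.

AAAAAZ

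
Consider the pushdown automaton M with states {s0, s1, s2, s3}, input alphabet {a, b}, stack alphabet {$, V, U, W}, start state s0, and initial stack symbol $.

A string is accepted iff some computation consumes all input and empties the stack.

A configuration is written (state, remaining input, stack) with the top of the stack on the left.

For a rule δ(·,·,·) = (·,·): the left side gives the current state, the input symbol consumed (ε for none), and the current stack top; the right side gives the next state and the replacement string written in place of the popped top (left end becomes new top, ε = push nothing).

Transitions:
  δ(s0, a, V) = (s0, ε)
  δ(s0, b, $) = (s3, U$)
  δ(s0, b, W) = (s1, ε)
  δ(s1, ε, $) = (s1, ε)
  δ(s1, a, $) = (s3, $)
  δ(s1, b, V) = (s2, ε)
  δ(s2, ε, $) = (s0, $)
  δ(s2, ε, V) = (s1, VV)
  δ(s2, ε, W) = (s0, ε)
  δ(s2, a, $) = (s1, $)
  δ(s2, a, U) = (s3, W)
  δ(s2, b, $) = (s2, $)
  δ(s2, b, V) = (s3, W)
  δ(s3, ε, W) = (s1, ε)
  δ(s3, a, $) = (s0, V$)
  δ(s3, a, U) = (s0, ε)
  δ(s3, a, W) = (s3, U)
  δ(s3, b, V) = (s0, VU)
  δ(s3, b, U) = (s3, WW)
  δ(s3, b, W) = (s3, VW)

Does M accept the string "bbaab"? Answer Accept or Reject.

One accepting computation: (s0, bbaab, $) ⊢ (s3, baab, U$) ⊢ (s3, aab, WW$) ⊢ (s3, ab, UW$) ⊢ (s0, b, W$) ⊢ (s1, ε, $) ⊢ (s1, ε, ε)
All input consumed and the stack is empty.

Accept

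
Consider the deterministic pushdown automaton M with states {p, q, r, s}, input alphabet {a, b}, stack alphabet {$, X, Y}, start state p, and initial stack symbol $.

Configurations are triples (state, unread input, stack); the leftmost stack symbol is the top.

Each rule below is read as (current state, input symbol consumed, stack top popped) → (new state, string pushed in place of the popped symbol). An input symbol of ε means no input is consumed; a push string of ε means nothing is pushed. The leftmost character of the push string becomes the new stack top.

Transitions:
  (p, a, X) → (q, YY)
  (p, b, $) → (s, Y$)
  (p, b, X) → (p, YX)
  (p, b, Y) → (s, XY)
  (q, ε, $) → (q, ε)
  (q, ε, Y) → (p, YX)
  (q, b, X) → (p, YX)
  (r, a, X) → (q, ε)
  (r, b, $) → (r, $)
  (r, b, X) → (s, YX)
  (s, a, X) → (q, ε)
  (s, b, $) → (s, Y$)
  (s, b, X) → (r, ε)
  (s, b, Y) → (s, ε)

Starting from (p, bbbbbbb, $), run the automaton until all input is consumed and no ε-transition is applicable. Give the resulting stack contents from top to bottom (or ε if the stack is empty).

(p, bbbbbbb, $)
  read b, top $: go to s, push Y$ → (s, bbbbbb, Y$)
  read b, top Y: go to s, push ε → (s, bbbbb, $)
  read b, top $: go to s, push Y$ → (s, bbbb, Y$)
  read b, top Y: go to s, push ε → (s, bbb, $)
  read b, top $: go to s, push Y$ → (s, bb, Y$)
  read b, top Y: go to s, push ε → (s, b, $)
  read b, top $: go to s, push Y$ → (s, ε, Y$)
All input consumed in state s with stack Y$.

Y$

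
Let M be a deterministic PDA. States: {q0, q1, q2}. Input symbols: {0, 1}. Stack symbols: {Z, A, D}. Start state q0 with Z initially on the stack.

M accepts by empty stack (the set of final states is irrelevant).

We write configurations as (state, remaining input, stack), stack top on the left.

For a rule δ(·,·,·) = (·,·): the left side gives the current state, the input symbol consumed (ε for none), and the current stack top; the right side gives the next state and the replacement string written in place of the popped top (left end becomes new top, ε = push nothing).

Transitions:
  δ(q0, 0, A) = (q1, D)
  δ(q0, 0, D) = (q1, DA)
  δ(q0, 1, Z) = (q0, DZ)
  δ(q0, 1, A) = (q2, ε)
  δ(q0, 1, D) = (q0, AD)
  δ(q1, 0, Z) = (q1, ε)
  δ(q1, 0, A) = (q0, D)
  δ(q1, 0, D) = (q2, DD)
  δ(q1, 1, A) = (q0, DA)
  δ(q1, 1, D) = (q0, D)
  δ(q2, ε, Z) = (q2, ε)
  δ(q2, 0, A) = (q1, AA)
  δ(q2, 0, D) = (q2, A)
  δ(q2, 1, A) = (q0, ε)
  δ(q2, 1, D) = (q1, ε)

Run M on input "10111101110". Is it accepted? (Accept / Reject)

(q0, 10111101110, Z)
  read 1, top Z: go to q0, push DZ → (q0, 0111101110, DZ)
  read 0, top D: go to q1, push DA → (q1, 111101110, DAZ)
  read 1, top D: go to q0, push D → (q0, 11101110, DAZ)
  read 1, top D: go to q0, push AD → (q0, 1101110, ADAZ)
  read 1, top A: go to q2, push ε → (q2, 101110, DAZ)
  read 1, top D: go to q1, push ε → (q1, 01110, AZ)
  read 0, top A: go to q0, push D → (q0, 1110, DZ)
  read 1, top D: go to q0, push AD → (q0, 110, ADZ)
  read 1, top A: go to q2, push ε → (q2, 10, DZ)
  read 1, top D: go to q1, push ε → (q1, 0, Z)
  read 0, top Z: go to q1, push ε → (q1, ε, ε)
All input consumed and the stack is empty.

Accept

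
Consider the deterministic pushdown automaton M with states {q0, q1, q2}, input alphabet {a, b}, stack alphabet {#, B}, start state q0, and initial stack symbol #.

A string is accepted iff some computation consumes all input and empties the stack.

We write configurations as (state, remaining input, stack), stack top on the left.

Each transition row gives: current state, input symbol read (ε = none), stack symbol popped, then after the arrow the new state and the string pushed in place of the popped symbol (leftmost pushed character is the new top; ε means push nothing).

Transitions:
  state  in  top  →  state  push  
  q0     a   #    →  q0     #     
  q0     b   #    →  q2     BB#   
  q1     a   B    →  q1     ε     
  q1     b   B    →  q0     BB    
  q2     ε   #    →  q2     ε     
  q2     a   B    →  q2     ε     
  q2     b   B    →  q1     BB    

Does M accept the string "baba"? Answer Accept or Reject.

Reject

(q0, baba, #)
  read b, top #: go to q2, push BB# → (q2, aba, BB#)
  read a, top B: go to q2, push ε → (q2, ba, B#)
  read b, top B: go to q1, push BB → (q1, a, BB#)
  read a, top B: go to q1, push ε → (q1, ε, B#)
All input consumed; stack is B#, not empty, and no further ε-move applies.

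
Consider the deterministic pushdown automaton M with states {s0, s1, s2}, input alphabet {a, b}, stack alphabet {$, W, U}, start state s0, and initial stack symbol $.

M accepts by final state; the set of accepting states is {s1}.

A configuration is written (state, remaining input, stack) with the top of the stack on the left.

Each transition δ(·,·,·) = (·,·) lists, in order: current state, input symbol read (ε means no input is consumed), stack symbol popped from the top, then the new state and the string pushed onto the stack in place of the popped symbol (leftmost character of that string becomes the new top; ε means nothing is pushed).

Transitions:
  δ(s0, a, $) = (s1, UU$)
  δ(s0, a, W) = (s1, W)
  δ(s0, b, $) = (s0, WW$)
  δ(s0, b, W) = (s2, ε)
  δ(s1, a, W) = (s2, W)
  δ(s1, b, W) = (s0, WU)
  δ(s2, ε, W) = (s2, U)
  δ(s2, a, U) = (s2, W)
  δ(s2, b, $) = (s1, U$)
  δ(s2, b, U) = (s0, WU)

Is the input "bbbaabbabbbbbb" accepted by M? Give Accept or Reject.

(s0, bbbaabbabbbbbb, $)
  read b, top $: go to s0, push WW$ → (s0, bbaabbabbbbbb, WW$)
  read b, top W: go to s2, push ε → (s2, baabbabbbbbb, W$)
  ε-move, top W: go to s2, push U → (s2, baabbabbbbbb, U$)
  read b, top U: go to s0, push WU → (s0, aabbabbbbbb, WU$)
  read a, top W: go to s1, push W → (s1, abbabbbbbb, WU$)
  read a, top W: go to s2, push W → (s2, bbabbbbbb, WU$)
  ε-move, top W: go to s2, push U → (s2, bbabbbbbb, UU$)
  read b, top U: go to s0, push WU → (s0, babbbbbb, WUU$)
  read b, top W: go to s2, push ε → (s2, abbbbbb, UU$)
  read a, top U: go to s2, push W → (s2, bbbbbb, WU$)
  ε-move, top W: go to s2, push U → (s2, bbbbbb, UU$)
  read b, top U: go to s0, push WU → (s0, bbbbb, WUU$)
  read b, top W: go to s2, push ε → (s2, bbbb, UU$)
  read b, top U: go to s0, push WU → (s0, bbb, WUU$)
  read b, top W: go to s2, push ε → (s2, bb, UU$)
  read b, top U: go to s0, push WU → (s0, b, WUU$)
  read b, top W: go to s2, push ε → (s2, ε, UU$)
All input consumed; state s2 ∉ F and no further ε-move applies.

Reject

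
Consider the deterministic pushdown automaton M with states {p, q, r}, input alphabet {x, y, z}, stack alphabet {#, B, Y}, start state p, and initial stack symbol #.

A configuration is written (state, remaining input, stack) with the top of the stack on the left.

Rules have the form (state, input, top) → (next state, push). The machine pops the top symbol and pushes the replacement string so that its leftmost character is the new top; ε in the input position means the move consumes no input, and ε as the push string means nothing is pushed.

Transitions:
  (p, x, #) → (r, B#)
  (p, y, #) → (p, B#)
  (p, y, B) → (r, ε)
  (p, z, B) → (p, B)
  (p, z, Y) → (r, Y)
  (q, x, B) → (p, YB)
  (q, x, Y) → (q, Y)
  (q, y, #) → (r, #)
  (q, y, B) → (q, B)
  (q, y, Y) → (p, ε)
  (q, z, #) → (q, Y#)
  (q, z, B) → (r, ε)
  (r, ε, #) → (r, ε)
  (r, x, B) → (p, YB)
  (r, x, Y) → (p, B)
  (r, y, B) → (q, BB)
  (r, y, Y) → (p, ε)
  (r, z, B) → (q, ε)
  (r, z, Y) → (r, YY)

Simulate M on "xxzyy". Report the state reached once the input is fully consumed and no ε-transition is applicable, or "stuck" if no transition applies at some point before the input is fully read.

(p, xxzyy, #) ⊢ (r, xzyy, B#) ⊢ (p, zyy, YB#) ⊢ (r, yy, YB#) ⊢ (p, y, B#) ⊢ (r, ε, #) ⊢ (r, ε, ε)
All input consumed; M is in state r.

r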